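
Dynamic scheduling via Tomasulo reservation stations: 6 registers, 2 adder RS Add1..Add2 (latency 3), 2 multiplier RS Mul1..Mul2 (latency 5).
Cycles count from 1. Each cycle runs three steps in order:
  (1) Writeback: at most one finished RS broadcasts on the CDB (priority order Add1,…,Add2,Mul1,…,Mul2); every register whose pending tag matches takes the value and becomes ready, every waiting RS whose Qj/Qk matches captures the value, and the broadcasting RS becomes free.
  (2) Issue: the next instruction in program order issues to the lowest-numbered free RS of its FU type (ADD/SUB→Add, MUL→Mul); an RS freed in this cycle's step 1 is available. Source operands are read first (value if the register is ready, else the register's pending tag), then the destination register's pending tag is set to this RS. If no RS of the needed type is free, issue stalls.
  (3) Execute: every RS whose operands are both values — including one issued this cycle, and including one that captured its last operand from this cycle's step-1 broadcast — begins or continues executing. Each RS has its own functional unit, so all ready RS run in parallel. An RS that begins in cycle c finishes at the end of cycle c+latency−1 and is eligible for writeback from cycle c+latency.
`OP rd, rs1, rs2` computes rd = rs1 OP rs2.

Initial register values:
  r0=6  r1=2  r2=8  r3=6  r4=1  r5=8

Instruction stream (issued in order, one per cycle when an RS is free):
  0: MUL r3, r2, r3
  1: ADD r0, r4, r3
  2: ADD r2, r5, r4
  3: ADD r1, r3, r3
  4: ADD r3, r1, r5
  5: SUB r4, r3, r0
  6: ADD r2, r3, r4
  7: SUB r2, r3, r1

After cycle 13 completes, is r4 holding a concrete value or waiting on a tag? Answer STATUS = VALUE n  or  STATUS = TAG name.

  c1: issue MUL r3<-Mul1  regs: r0:6,r1:2,r2:8,r3:Mul1,r4:1,r5:8
  c2: issue ADD r0<-Add1  regs: r0:Add1,r1:2,r2:8,r3:Mul1,r4:1,r5:8
  c3: issue ADD r2<-Add2  regs: r0:Add1,r1:2,r2:Add2,r3:Mul1,r4:1,r5:8
  c4: stall  regs: r0:Add1,r1:2,r2:Add2,r3:Mul1,r4:1,r5:8
  c5: stall  regs: r0:Add1,r1:2,r2:Add2,r3:Mul1,r4:1,r5:8
  c6: CDB Add2=9; issue ADD r1<-Add2  regs: r0:Add1,r1:Add2,r2:9,r3:Mul1,r4:1,r5:8
  c7: CDB Mul1=48; stall  regs: r0:Add1,r1:Add2,r2:9,r3:48,r4:1,r5:8
  c8: stall  regs: r0:Add1,r1:Add2,r2:9,r3:48,r4:1,r5:8
  c9: stall  regs: r0:Add1,r1:Add2,r2:9,r3:48,r4:1,r5:8
  c10: CDB Add1=49; issue ADD r3<-Add1  regs: r0:49,r1:Add2,r2:9,r3:Add1,r4:1,r5:8
  c11: CDB Add2=96; issue SUB r4<-Add2  regs: r0:49,r1:96,r2:9,r3:Add1,r4:Add2,r5:8
  c12: stall  regs: r0:49,r1:96,r2:9,r3:Add1,r4:Add2,r5:8
  c13: stall  regs: r0:49,r1:96,r2:9,r3:Add1,r4:Add2,r5:8

STATUS = TAG Add2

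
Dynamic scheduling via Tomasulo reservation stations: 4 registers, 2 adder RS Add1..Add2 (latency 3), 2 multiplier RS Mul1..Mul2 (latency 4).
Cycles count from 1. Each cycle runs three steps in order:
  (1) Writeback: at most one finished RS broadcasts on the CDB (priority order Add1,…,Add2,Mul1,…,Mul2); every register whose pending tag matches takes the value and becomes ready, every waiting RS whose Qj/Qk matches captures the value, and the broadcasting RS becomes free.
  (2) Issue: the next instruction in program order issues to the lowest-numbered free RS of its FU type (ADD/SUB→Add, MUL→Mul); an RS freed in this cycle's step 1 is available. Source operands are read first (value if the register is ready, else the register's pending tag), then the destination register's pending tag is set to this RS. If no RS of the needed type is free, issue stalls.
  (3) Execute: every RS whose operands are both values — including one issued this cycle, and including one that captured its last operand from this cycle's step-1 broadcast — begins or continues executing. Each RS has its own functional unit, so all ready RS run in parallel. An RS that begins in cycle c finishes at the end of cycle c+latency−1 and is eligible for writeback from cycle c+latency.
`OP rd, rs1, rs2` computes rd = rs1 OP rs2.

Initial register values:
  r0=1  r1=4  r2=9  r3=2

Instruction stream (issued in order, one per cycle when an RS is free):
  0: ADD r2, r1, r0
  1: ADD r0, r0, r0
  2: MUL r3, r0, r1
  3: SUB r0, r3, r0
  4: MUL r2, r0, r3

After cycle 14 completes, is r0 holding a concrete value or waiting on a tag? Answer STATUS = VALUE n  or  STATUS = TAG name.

  c1: issue ADD r2<-Add1  regs: r0:1,r1:4,r2:Add1,r3:2
  c2: issue ADD r0<-Add2  regs: r0:Add2,r1:4,r2:Add1,r3:2
  c3: issue MUL r3<-Mul1  regs: r0:Add2,r1:4,r2:Add1,r3:Mul1
  c4: CDB Add1=5; issue SUB r0<-Add1  regs: r0:Add1,r1:4,r2:5,r3:Mul1
  c5: CDB Add2=2; issue MUL r2<-Mul2  regs: r0:Add1,r1:4,r2:Mul2,r3:Mul1
  c6: -  regs: r0:Add1,r1:4,r2:Mul2,r3:Mul1
  c7: -  regs: r0:Add1,r1:4,r2:Mul2,r3:Mul1
  c8: -  regs: r0:Add1,r1:4,r2:Mul2,r3:Mul1
  c9: CDB Mul1=8  regs: r0:Add1,r1:4,r2:Mul2,r3:8
  c10: -  regs: r0:Add1,r1:4,r2:Mul2,r3:8
  c11: -  regs: r0:Add1,r1:4,r2:Mul2,r3:8
  c12: CDB Add1=6  regs: r0:6,r1:4,r2:Mul2,r3:8
  c13: -  regs: r0:6,r1:4,r2:Mul2,r3:8
  c14: -  regs: r0:6,r1:4,r2:Mul2,r3:8

STATUS = VALUE 6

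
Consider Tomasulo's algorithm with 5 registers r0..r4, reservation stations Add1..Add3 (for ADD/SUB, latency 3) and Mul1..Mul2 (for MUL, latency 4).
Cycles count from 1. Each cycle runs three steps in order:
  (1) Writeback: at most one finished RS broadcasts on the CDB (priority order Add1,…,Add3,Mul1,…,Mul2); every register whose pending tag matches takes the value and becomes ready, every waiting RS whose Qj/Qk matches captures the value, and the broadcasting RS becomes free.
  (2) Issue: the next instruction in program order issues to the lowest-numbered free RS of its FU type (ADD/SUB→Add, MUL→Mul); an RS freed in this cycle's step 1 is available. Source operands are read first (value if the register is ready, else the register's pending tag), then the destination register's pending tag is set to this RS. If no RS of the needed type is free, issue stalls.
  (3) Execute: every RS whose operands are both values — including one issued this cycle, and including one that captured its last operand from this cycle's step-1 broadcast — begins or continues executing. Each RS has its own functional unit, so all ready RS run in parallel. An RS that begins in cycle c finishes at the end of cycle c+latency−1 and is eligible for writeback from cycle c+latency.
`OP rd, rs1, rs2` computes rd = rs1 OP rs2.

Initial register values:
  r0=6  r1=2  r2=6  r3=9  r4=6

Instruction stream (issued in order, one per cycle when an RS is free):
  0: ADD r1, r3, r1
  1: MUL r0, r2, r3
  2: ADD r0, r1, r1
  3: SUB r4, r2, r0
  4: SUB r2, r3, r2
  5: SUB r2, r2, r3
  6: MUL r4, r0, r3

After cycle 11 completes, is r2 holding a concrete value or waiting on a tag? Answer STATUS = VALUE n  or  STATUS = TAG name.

cycle 1: issue ADD r1<-Add1 // r0:6,r1:Add1,r2:6,r3:9,r4:6
cycle 2: issue MUL r0<-Mul1 // r0:Mul1,r1:Add1,r2:6,r3:9,r4:6
cycle 3: issue ADD r0<-Add2 // r0:Add2,r1:Add1,r2:6,r3:9,r4:6
cycle 4: CDB Add1=11; issue SUB r4<-Add1 // r0:Add2,r1:11,r2:6,r3:9,r4:Add1
cycle 5: issue SUB r2<-Add3 // r0:Add2,r1:11,r2:Add3,r3:9,r4:Add1
cycle 6: CDB Mul1=54; stall // r0:Add2,r1:11,r2:Add3,r3:9,r4:Add1
cycle 7: CDB Add2=22; issue SUB r2<-Add2 // r0:22,r1:11,r2:Add2,r3:9,r4:Add1
cycle 8: CDB Add3=3; issue MUL r4<-Mul1 // r0:22,r1:11,r2:Add2,r3:9,r4:Mul1
cycle 9: - // r0:22,r1:11,r2:Add2,r3:9,r4:Mul1
cycle 10: CDB Add1=-16 // r0:22,r1:11,r2:Add2,r3:9,r4:Mul1
cycle 11: CDB Add2=-6 // r0:22,r1:11,r2:-6,r3:9,r4:Mul1

STATUS = VALUE -6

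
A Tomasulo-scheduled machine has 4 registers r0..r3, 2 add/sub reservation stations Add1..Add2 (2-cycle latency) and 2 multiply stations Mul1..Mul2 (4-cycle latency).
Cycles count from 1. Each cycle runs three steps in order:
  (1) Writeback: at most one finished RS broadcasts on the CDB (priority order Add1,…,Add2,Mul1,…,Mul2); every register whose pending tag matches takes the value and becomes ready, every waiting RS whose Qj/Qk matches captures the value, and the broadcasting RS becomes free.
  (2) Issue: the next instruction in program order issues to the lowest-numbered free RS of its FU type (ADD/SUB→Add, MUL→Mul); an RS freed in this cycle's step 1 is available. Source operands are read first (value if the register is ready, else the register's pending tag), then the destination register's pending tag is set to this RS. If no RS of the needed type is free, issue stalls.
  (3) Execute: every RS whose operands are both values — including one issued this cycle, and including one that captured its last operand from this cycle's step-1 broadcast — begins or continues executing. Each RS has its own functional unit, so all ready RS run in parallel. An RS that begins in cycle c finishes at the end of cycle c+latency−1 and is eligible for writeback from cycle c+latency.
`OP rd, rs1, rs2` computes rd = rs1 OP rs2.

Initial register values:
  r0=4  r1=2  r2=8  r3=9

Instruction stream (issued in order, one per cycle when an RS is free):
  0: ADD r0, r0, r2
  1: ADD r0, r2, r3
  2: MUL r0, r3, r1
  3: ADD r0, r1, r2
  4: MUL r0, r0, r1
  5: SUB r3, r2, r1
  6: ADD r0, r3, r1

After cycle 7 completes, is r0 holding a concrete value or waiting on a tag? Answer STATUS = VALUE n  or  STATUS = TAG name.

  c1: issue ADD r0<-Add1  regs: r0:Add1,r1:2,r2:8,r3:9
  c2: issue ADD r0<-Add2  regs: r0:Add2,r1:2,r2:8,r3:9
  c3: CDB Add1=12; issue MUL r0<-Mul1  regs: r0:Mul1,r1:2,r2:8,r3:9
  c4: CDB Add2=17; issue ADD r0<-Add1  regs: r0:Add1,r1:2,r2:8,r3:9
  c5: issue MUL r0<-Mul2  regs: r0:Mul2,r1:2,r2:8,r3:9
  c6: CDB Add1=10; issue SUB r3<-Add1  regs: r0:Mul2,r1:2,r2:8,r3:Add1
  c7: CDB Mul1=18; issue ADD r0<-Add2  regs: r0:Add2,r1:2,r2:8,r3:Add1

STATUS = TAG Add2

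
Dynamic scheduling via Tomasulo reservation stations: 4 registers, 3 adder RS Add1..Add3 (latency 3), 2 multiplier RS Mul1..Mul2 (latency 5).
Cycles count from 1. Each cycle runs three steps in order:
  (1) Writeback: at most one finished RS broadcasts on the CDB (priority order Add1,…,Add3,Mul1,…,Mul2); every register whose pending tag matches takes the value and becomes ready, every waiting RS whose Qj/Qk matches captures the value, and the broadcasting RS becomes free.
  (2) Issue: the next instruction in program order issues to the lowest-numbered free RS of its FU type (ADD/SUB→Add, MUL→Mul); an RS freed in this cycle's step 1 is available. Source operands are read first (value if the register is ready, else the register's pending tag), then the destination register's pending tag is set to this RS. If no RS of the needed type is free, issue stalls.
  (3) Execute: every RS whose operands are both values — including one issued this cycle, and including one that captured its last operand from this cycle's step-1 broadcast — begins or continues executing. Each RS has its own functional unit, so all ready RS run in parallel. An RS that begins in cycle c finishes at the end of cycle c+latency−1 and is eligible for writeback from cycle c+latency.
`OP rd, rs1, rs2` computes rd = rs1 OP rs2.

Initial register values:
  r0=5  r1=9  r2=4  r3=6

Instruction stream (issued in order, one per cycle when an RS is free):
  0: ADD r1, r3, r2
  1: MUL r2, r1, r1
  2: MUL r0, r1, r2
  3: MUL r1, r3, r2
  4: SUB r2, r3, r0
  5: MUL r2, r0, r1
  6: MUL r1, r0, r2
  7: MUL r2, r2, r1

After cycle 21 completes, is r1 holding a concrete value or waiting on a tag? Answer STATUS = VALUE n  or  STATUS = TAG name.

  c1: issue ADD r1<-Add1  regs: r0:5,r1:Add1,r2:4,r3:6
  c2: issue MUL r2<-Mul1  regs: r0:5,r1:Add1,r2:Mul1,r3:6
  c3: issue MUL r0<-Mul2  regs: r0:Mul2,r1:Add1,r2:Mul1,r3:6
  c4: CDB Add1=10; stall  regs: r0:Mul2,r1:10,r2:Mul1,r3:6
  c5: stall  regs: r0:Mul2,r1:10,r2:Mul1,r3:6
  c6: stall  regs: r0:Mul2,r1:10,r2:Mul1,r3:6
  c7: stall  regs: r0:Mul2,r1:10,r2:Mul1,r3:6
  c8: stall  regs: r0:Mul2,r1:10,r2:Mul1,r3:6
  c9: CDB Mul1=100; issue MUL r1<-Mul1  regs: r0:Mul2,r1:Mul1,r2:100,r3:6
  c10: issue SUB r2<-Add1  regs: r0:Mul2,r1:Mul1,r2:Add1,r3:6
  c11: stall  regs: r0:Mul2,r1:Mul1,r2:Add1,r3:6
  c12: stall  regs: r0:Mul2,r1:Mul1,r2:Add1,r3:6
  c13: stall  regs: r0:Mul2,r1:Mul1,r2:Add1,r3:6
  c14: CDB Mul1=600; issue MUL r2<-Mul1  regs: r0:Mul2,r1:600,r2:Mul1,r3:6
  c15: CDB Mul2=1000; issue MUL r1<-Mul2  regs: r0:1000,r1:Mul2,r2:Mul1,r3:6
  c16: stall  regs: r0:1000,r1:Mul2,r2:Mul1,r3:6
  c17: stall  regs: r0:1000,r1:Mul2,r2:Mul1,r3:6
  c18: CDB Add1=-994; stall  regs: r0:1000,r1:Mul2,r2:Mul1,r3:6
  c19: stall  regs: r0:1000,r1:Mul2,r2:Mul1,r3:6
  c20: CDB Mul1=600000; issue MUL r2<-Mul1  regs: r0:1000,r1:Mul2,r2:Mul1,r3:6
  c21: -  regs: r0:1000,r1:Mul2,r2:Mul1,r3:6

STATUS = TAG Mul2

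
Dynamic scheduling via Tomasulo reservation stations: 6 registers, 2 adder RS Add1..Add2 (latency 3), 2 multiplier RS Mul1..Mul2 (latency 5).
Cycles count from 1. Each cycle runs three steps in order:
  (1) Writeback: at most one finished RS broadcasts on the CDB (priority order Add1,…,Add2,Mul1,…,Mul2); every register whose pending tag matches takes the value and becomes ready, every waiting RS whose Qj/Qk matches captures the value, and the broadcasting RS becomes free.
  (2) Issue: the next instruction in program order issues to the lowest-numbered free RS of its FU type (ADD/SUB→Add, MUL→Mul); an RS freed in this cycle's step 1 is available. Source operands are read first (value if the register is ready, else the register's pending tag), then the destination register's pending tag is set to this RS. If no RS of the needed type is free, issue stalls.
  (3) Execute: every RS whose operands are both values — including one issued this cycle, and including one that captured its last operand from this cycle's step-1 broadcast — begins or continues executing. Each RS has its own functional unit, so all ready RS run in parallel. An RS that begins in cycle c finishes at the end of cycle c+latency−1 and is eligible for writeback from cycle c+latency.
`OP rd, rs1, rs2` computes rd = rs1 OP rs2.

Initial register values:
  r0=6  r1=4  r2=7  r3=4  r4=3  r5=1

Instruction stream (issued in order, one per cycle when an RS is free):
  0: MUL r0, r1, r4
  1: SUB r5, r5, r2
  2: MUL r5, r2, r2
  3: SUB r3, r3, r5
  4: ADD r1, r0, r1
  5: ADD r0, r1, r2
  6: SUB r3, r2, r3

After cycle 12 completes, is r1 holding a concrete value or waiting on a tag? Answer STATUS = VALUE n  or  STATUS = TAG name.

STATUS = VALUE 16

cycle 1: issue MUL r0<-Mul1 // r0:Mul1,r1:4,r2:7,r3:4,r4:3,r5:1
cycle 2: issue SUB r5<-Add1 // r0:Mul1,r1:4,r2:7,r3:4,r4:3,r5:Add1
cycle 3: issue MUL r5<-Mul2 // r0:Mul1,r1:4,r2:7,r3:4,r4:3,r5:Mul2
cycle 4: issue SUB r3<-Add2 // r0:Mul1,r1:4,r2:7,r3:Add2,r4:3,r5:Mul2
cycle 5: CDB Add1=-6; issue ADD r1<-Add1 // r0:Mul1,r1:Add1,r2:7,r3:Add2,r4:3,r5:Mul2
cycle 6: CDB Mul1=12; stall // r0:12,r1:Add1,r2:7,r3:Add2,r4:3,r5:Mul2
cycle 7: stall // r0:12,r1:Add1,r2:7,r3:Add2,r4:3,r5:Mul2
cycle 8: CDB Mul2=49; stall // r0:12,r1:Add1,r2:7,r3:Add2,r4:3,r5:49
cycle 9: CDB Add1=16; issue ADD r0<-Add1 // r0:Add1,r1:16,r2:7,r3:Add2,r4:3,r5:49
cycle 10: stall // r0:Add1,r1:16,r2:7,r3:Add2,r4:3,r5:49
cycle 11: CDB Add2=-45; issue SUB r3<-Add2 // r0:Add1,r1:16,r2:7,r3:Add2,r4:3,r5:49
cycle 12: CDB Add1=23 // r0:23,r1:16,r2:7,r3:Add2,r4:3,r5:49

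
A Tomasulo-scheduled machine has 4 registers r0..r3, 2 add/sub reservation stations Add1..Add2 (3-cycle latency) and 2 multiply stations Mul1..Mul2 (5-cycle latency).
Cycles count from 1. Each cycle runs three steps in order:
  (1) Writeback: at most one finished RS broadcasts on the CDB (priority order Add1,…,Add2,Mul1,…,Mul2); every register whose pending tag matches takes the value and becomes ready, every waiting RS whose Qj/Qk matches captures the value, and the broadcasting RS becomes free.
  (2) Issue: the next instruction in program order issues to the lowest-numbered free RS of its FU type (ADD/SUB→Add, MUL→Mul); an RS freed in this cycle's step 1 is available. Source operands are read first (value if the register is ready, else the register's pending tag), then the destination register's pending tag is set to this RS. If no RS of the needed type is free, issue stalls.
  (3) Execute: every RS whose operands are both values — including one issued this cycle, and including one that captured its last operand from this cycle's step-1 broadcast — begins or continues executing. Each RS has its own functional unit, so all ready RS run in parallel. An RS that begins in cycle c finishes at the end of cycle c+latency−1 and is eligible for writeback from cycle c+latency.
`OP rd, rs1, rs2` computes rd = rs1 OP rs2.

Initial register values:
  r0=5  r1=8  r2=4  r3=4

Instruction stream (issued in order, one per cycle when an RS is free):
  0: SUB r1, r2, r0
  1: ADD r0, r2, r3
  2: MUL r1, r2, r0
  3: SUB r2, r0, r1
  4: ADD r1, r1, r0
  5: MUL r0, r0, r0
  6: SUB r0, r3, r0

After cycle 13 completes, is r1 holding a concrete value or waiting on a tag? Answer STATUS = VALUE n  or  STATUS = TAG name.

cycle 1: issue SUB r1<-Add1 // r0:5,r1:Add1,r2:4,r3:4
cycle 2: issue ADD r0<-Add2 // r0:Add2,r1:Add1,r2:4,r3:4
cycle 3: issue MUL r1<-Mul1 // r0:Add2,r1:Mul1,r2:4,r3:4
cycle 4: CDB Add1=-1; issue SUB r2<-Add1 // r0:Add2,r1:Mul1,r2:Add1,r3:4
cycle 5: CDB Add2=8; issue ADD r1<-Add2 // r0:8,r1:Add2,r2:Add1,r3:4
cycle 6: issue MUL r0<-Mul2 // r0:Mul2,r1:Add2,r2:Add1,r3:4
cycle 7: stall // r0:Mul2,r1:Add2,r2:Add1,r3:4
cycle 8: stall // r0:Mul2,r1:Add2,r2:Add1,r3:4
cycle 9: stall // r0:Mul2,r1:Add2,r2:Add1,r3:4
cycle 10: CDB Mul1=32; stall // r0:Mul2,r1:Add2,r2:Add1,r3:4
cycle 11: CDB Mul2=64; stall // r0:64,r1:Add2,r2:Add1,r3:4
cycle 12: stall // r0:64,r1:Add2,r2:Add1,r3:4
cycle 13: CDB Add1=-24; issue SUB r0<-Add1 // r0:Add1,r1:Add2,r2:-24,r3:4

STATUS = TAG Add2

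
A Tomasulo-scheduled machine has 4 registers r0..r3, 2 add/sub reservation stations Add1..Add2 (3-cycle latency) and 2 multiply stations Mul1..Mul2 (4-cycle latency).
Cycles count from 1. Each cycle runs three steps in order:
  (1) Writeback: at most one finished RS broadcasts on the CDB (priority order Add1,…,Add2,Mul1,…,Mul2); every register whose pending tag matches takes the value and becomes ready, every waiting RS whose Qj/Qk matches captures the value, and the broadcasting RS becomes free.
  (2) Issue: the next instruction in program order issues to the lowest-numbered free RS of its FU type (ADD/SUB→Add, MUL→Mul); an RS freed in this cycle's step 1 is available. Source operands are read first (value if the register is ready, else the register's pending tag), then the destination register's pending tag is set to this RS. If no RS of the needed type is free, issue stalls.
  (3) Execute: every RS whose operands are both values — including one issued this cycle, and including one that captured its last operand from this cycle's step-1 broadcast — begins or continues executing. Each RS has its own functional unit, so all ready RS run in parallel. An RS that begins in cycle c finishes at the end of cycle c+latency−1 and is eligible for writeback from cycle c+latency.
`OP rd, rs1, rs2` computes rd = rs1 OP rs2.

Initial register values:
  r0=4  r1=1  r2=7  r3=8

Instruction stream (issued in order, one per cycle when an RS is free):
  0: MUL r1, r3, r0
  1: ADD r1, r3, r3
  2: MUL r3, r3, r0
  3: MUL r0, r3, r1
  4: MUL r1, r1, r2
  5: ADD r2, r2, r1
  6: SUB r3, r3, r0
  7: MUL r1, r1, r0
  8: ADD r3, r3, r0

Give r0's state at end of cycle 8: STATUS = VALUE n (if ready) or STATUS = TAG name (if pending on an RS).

STATUS = TAG Mul1

  c1: issue MUL r1<-Mul1  regs: r0:4,r1:Mul1,r2:7,r3:8
  c2: issue ADD r1<-Add1  regs: r0:4,r1:Add1,r2:7,r3:8
  c3: issue MUL r3<-Mul2  regs: r0:4,r1:Add1,r2:7,r3:Mul2
  c4: stall  regs: r0:4,r1:Add1,r2:7,r3:Mul2
  c5: CDB Add1=16; stall  regs: r0:4,r1:16,r2:7,r3:Mul2
  c6: CDB Mul1=32; issue MUL r0<-Mul1  regs: r0:Mul1,r1:16,r2:7,r3:Mul2
  c7: CDB Mul2=32; issue MUL r1<-Mul2  regs: r0:Mul1,r1:Mul2,r2:7,r3:32
  c8: issue ADD r2<-Add1  regs: r0:Mul1,r1:Mul2,r2:Add1,r3:32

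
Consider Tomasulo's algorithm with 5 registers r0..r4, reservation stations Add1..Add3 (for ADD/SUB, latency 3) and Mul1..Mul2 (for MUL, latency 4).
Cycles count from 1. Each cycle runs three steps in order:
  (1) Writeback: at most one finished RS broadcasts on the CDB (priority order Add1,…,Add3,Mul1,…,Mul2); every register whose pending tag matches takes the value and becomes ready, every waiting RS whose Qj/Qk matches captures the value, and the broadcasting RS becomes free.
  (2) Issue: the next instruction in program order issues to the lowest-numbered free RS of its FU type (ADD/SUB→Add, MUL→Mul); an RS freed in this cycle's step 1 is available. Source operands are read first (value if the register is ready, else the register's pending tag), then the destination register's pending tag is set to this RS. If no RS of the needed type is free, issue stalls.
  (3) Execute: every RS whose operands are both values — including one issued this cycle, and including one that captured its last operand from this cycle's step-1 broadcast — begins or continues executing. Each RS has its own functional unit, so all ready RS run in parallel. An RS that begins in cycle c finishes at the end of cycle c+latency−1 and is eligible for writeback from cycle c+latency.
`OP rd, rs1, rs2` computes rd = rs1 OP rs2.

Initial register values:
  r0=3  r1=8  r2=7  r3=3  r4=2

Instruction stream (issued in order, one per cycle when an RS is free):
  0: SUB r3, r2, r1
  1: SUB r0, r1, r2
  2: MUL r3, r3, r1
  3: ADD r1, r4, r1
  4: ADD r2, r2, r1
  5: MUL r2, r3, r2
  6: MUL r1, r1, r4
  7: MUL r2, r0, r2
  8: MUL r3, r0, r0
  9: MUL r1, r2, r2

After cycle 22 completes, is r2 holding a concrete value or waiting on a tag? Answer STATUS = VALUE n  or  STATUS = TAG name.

STATUS = VALUE -136

  c1: issue SUB r3<-Add1  regs: r0:3,r1:8,r2:7,r3:Add1,r4:2
  c2: issue SUB r0<-Add2  regs: r0:Add2,r1:8,r2:7,r3:Add1,r4:2
  c3: issue MUL r3<-Mul1  regs: r0:Add2,r1:8,r2:7,r3:Mul1,r4:2
  c4: CDB Add1=-1; issue ADD r1<-Add1  regs: r0:Add2,r1:Add1,r2:7,r3:Mul1,r4:2
  c5: CDB Add2=1; issue ADD r2<-Add2  regs: r0:1,r1:Add1,r2:Add2,r3:Mul1,r4:2
  c6: issue MUL r2<-Mul2  regs: r0:1,r1:Add1,r2:Mul2,r3:Mul1,r4:2
  c7: CDB Add1=10; stall  regs: r0:1,r1:10,r2:Mul2,r3:Mul1,r4:2
  c8: CDB Mul1=-8; issue MUL r1<-Mul1  regs: r0:1,r1:Mul1,r2:Mul2,r3:-8,r4:2
  c9: stall  regs: r0:1,r1:Mul1,r2:Mul2,r3:-8,r4:2
  c10: CDB Add2=17; stall  regs: r0:1,r1:Mul1,r2:Mul2,r3:-8,r4:2
  c11: stall  regs: r0:1,r1:Mul1,r2:Mul2,r3:-8,r4:2
  c12: CDB Mul1=20; issue MUL r2<-Mul1  regs: r0:1,r1:20,r2:Mul1,r3:-8,r4:2
  c13: stall  regs: r0:1,r1:20,r2:Mul1,r3:-8,r4:2
  c14: CDB Mul2=-136; issue MUL r3<-Mul2  regs: r0:1,r1:20,r2:Mul1,r3:Mul2,r4:2
  c15: stall  regs: r0:1,r1:20,r2:Mul1,r3:Mul2,r4:2
  c16: stall  regs: r0:1,r1:20,r2:Mul1,r3:Mul2,r4:2
  c17: stall  regs: r0:1,r1:20,r2:Mul1,r3:Mul2,r4:2
  c18: CDB Mul1=-136; issue MUL r1<-Mul1  regs: r0:1,r1:Mul1,r2:-136,r3:Mul2,r4:2
  c19: CDB Mul2=1  regs: r0:1,r1:Mul1,r2:-136,r3:1,r4:2
  c20: -  regs: r0:1,r1:Mul1,r2:-136,r3:1,r4:2
  c21: -  regs: r0:1,r1:Mul1,r2:-136,r3:1,r4:2
  c22: CDB Mul1=18496  regs: r0:1,r1:18496,r2:-136,r3:1,r4:2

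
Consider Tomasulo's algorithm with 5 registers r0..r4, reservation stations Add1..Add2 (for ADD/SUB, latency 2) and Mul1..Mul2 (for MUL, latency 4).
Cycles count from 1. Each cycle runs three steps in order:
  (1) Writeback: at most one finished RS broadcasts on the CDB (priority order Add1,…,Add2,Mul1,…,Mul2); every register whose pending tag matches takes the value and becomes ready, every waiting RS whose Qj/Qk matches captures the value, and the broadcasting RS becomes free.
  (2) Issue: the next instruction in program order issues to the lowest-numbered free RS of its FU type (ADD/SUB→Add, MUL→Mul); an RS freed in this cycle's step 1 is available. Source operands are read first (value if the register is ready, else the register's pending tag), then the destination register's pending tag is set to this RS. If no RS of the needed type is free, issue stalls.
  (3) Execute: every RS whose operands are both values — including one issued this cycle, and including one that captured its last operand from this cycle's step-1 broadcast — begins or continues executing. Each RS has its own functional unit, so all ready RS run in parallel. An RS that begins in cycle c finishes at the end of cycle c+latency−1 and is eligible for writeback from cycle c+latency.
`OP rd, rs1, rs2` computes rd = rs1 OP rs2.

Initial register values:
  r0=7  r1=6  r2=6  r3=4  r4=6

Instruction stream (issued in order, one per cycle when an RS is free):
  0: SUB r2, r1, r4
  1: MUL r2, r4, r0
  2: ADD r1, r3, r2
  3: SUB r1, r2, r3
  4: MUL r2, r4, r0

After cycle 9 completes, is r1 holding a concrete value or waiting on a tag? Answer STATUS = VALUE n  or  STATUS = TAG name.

STATUS = VALUE 38

cycle 1: issue SUB r2<-Add1 // r0:7,r1:6,r2:Add1,r3:4,r4:6
cycle 2: issue MUL r2<-Mul1 // r0:7,r1:6,r2:Mul1,r3:4,r4:6
cycle 3: CDB Add1=0; issue ADD r1<-Add1 // r0:7,r1:Add1,r2:Mul1,r3:4,r4:6
cycle 4: issue SUB r1<-Add2 // r0:7,r1:Add2,r2:Mul1,r3:4,r4:6
cycle 5: issue MUL r2<-Mul2 // r0:7,r1:Add2,r2:Mul2,r3:4,r4:6
cycle 6: CDB Mul1=42 // r0:7,r1:Add2,r2:Mul2,r3:4,r4:6
cycle 7: - // r0:7,r1:Add2,r2:Mul2,r3:4,r4:6
cycle 8: CDB Add1=46 // r0:7,r1:Add2,r2:Mul2,r3:4,r4:6
cycle 9: CDB Add2=38 // r0:7,r1:38,r2:Mul2,r3:4,r4:6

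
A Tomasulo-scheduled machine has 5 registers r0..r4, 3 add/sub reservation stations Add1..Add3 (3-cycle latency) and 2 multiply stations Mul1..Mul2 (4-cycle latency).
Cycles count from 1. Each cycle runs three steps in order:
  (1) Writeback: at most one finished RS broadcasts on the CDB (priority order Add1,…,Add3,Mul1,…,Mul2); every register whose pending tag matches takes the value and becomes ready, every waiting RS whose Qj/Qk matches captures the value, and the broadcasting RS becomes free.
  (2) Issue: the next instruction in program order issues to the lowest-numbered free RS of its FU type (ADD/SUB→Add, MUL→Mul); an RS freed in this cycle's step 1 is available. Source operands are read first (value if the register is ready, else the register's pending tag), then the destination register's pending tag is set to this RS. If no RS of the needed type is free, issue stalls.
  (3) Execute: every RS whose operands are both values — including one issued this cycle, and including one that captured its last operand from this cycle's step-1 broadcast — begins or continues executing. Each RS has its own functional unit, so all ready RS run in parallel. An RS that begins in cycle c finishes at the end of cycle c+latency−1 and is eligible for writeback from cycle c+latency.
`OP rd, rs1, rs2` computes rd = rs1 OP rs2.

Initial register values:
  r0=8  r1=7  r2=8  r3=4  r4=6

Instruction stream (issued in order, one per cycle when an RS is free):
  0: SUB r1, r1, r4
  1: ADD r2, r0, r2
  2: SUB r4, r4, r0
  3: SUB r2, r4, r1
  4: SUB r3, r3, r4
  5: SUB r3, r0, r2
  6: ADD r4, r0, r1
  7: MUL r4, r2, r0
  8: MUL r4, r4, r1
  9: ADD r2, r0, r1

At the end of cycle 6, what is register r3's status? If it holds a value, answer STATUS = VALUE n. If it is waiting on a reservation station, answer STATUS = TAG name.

STATUS = TAG Add3

cycle 1: issue SUB r1<-Add1 // r0:8,r1:Add1,r2:8,r3:4,r4:6
cycle 2: issue ADD r2<-Add2 // r0:8,r1:Add1,r2:Add2,r3:4,r4:6
cycle 3: issue SUB r4<-Add3 // r0:8,r1:Add1,r2:Add2,r3:4,r4:Add3
cycle 4: CDB Add1=1; issue SUB r2<-Add1 // r0:8,r1:1,r2:Add1,r3:4,r4:Add3
cycle 5: CDB Add2=16; issue SUB r3<-Add2 // r0:8,r1:1,r2:Add1,r3:Add2,r4:Add3
cycle 6: CDB Add3=-2; issue SUB r3<-Add3 // r0:8,r1:1,r2:Add1,r3:Add3,r4:-2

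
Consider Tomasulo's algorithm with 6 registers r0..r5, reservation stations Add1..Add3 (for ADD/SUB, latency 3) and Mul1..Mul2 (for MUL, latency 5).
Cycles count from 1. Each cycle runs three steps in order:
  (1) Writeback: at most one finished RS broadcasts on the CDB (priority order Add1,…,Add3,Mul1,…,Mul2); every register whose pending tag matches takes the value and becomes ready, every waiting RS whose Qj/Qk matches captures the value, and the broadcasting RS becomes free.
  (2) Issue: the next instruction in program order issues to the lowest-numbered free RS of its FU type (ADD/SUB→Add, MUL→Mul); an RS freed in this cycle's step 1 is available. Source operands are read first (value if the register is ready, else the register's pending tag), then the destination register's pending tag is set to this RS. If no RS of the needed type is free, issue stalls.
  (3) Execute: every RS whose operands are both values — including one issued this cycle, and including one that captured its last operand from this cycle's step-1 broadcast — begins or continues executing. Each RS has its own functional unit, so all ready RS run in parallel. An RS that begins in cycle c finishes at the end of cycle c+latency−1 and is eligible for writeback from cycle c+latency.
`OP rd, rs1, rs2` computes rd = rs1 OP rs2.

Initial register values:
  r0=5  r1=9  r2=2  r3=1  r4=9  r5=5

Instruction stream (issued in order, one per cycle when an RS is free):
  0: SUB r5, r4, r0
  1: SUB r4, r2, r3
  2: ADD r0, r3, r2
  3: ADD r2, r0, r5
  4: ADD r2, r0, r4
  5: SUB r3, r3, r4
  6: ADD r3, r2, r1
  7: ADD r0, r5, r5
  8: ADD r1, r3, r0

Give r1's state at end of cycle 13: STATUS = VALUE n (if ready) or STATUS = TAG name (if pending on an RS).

c1: issue SUB r5<-Add1 | r0:5,r1:9,r2:2,r3:1,r4:9,r5:Add1
c2: issue SUB r4<-Add2 | r0:5,r1:9,r2:2,r3:1,r4:Add2,r5:Add1
c3: issue ADD r0<-Add3 | r0:Add3,r1:9,r2:2,r3:1,r4:Add2,r5:Add1
c4: CDB Add1=4; issue ADD r2<-Add1 | r0:Add3,r1:9,r2:Add1,r3:1,r4:Add2,r5:4
c5: CDB Add2=1; issue ADD r2<-Add2 | r0:Add3,r1:9,r2:Add2,r3:1,r4:1,r5:4
c6: CDB Add3=3; issue SUB r3<-Add3 | r0:3,r1:9,r2:Add2,r3:Add3,r4:1,r5:4
c7: stall | r0:3,r1:9,r2:Add2,r3:Add3,r4:1,r5:4
c8: stall | r0:3,r1:9,r2:Add2,r3:Add3,r4:1,r5:4
c9: CDB Add1=7; issue ADD r3<-Add1 | r0:3,r1:9,r2:Add2,r3:Add1,r4:1,r5:4
c10: CDB Add2=4; issue ADD r0<-Add2 | r0:Add2,r1:9,r2:4,r3:Add1,r4:1,r5:4
c11: CDB Add3=0; issue ADD r1<-Add3 | r0:Add2,r1:Add3,r2:4,r3:Add1,r4:1,r5:4
c12: - | r0:Add2,r1:Add3,r2:4,r3:Add1,r4:1,r5:4
c13: CDB Add1=13 | r0:Add2,r1:Add3,r2:4,r3:13,r4:1,r5:4

STATUS = TAG Add3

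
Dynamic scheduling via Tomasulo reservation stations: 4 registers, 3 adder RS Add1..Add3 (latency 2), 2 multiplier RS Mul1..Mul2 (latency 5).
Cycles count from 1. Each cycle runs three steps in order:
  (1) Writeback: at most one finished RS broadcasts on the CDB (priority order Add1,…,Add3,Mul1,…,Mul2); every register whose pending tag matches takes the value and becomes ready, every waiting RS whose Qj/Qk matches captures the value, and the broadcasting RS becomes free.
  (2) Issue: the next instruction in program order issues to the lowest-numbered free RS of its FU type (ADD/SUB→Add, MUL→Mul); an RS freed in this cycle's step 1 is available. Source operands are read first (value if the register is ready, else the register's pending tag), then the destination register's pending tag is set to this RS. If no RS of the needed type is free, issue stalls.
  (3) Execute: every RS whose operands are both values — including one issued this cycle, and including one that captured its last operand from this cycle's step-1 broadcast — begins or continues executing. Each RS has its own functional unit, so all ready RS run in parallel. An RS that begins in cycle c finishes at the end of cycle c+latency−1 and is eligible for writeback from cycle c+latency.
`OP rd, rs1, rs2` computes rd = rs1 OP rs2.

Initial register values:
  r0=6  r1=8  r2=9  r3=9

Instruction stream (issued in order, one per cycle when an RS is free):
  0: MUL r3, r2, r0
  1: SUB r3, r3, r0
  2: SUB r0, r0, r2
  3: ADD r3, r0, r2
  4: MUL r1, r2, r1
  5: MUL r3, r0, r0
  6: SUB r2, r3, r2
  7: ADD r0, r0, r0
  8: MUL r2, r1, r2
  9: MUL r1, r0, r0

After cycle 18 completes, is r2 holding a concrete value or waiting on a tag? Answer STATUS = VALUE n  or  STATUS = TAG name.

cycle 1: issue MUL r3<-Mul1 // r0:6,r1:8,r2:9,r3:Mul1
cycle 2: issue SUB r3<-Add1 // r0:6,r1:8,r2:9,r3:Add1
cycle 3: issue SUB r0<-Add2 // r0:Add2,r1:8,r2:9,r3:Add1
cycle 4: issue ADD r3<-Add3 // r0:Add2,r1:8,r2:9,r3:Add3
cycle 5: CDB Add2=-3; issue MUL r1<-Mul2 // r0:-3,r1:Mul2,r2:9,r3:Add3
cycle 6: CDB Mul1=54; issue MUL r3<-Mul1 // r0:-3,r1:Mul2,r2:9,r3:Mul1
cycle 7: CDB Add3=6; issue SUB r2<-Add2 // r0:-3,r1:Mul2,r2:Add2,r3:Mul1
cycle 8: CDB Add1=48; issue ADD r0<-Add1 // r0:Add1,r1:Mul2,r2:Add2,r3:Mul1
cycle 9: stall // r0:Add1,r1:Mul2,r2:Add2,r3:Mul1
cycle 10: CDB Add1=-6; stall // r0:-6,r1:Mul2,r2:Add2,r3:Mul1
cycle 11: CDB Mul1=9; issue MUL r2<-Mul1 // r0:-6,r1:Mul2,r2:Mul1,r3:9
cycle 12: CDB Mul2=72; issue MUL r1<-Mul2 // r0:-6,r1:Mul2,r2:Mul1,r3:9
cycle 13: CDB Add2=0 // r0:-6,r1:Mul2,r2:Mul1,r3:9
cycle 14: - // r0:-6,r1:Mul2,r2:Mul1,r3:9
cycle 15: - // r0:-6,r1:Mul2,r2:Mul1,r3:9
cycle 16: - // r0:-6,r1:Mul2,r2:Mul1,r3:9
cycle 17: CDB Mul2=36 // r0:-6,r1:36,r2:Mul1,r3:9
cycle 18: CDB Mul1=0 // r0:-6,r1:36,r2:0,r3:9

STATUS = VALUE 0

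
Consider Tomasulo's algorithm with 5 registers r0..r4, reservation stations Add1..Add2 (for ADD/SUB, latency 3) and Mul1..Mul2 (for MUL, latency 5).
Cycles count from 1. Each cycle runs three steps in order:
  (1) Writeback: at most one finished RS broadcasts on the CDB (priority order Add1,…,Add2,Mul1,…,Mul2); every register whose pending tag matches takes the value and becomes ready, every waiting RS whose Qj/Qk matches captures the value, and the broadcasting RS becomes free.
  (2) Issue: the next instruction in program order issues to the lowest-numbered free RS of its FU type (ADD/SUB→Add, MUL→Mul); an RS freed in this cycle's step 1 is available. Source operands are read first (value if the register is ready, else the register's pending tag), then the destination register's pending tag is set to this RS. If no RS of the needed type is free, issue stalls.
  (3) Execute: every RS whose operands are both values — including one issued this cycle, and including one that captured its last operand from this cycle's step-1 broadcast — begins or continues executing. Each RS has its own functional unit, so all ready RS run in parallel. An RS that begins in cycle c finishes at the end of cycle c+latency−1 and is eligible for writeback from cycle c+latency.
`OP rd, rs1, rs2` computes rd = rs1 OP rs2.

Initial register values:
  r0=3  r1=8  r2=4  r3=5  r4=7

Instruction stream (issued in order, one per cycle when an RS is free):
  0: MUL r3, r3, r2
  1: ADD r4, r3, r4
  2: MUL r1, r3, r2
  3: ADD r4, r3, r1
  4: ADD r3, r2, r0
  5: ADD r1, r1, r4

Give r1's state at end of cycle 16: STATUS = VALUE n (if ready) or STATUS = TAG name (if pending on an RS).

STATUS = TAG Add1

  c1: issue MUL r3<-Mul1  regs: r0:3,r1:8,r2:4,r3:Mul1,r4:7
  c2: issue ADD r4<-Add1  regs: r0:3,r1:8,r2:4,r3:Mul1,r4:Add1
  c3: issue MUL r1<-Mul2  regs: r0:3,r1:Mul2,r2:4,r3:Mul1,r4:Add1
  c4: issue ADD r4<-Add2  regs: r0:3,r1:Mul2,r2:4,r3:Mul1,r4:Add2
  c5: stall  regs: r0:3,r1:Mul2,r2:4,r3:Mul1,r4:Add2
  c6: CDB Mul1=20; stall  regs: r0:3,r1:Mul2,r2:4,r3:20,r4:Add2
  c7: stall  regs: r0:3,r1:Mul2,r2:4,r3:20,r4:Add2
  c8: stall  regs: r0:3,r1:Mul2,r2:4,r3:20,r4:Add2
  c9: CDB Add1=27; issue ADD r3<-Add1  regs: r0:3,r1:Mul2,r2:4,r3:Add1,r4:Add2
  c10: stall  regs: r0:3,r1:Mul2,r2:4,r3:Add1,r4:Add2
  c11: CDB Mul2=80; stall  regs: r0:3,r1:80,r2:4,r3:Add1,r4:Add2
  c12: CDB Add1=7; issue ADD r1<-Add1  regs: r0:3,r1:Add1,r2:4,r3:7,r4:Add2
  c13: -  regs: r0:3,r1:Add1,r2:4,r3:7,r4:Add2
  c14: CDB Add2=100  regs: r0:3,r1:Add1,r2:4,r3:7,r4:100
  c15: -  regs: r0:3,r1:Add1,r2:4,r3:7,r4:100
  c16: -  regs: r0:3,r1:Add1,r2:4,r3:7,r4:100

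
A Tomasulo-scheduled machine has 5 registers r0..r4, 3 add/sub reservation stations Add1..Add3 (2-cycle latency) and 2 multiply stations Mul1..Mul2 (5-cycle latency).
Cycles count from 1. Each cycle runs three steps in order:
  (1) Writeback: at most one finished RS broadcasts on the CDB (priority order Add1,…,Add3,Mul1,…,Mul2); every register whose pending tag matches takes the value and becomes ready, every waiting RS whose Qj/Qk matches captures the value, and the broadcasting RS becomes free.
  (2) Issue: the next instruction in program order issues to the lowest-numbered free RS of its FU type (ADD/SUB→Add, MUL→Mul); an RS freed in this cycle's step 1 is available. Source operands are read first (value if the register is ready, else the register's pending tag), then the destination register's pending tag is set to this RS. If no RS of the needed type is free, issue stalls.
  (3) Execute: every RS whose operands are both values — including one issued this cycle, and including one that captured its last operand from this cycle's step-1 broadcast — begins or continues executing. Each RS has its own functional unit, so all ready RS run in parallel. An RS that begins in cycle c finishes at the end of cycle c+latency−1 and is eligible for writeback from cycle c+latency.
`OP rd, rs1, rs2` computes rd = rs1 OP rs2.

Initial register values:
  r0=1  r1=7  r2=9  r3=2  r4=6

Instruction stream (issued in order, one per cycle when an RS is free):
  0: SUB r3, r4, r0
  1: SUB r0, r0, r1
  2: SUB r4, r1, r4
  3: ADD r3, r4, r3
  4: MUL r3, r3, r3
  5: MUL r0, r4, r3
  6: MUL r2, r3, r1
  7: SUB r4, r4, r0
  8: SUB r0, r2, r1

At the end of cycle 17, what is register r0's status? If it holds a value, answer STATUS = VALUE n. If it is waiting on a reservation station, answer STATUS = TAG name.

STATUS = TAG Add2

c1: issue SUB r3<-Add1 | r0:1,r1:7,r2:9,r3:Add1,r4:6
c2: issue SUB r0<-Add2 | r0:Add2,r1:7,r2:9,r3:Add1,r4:6
c3: CDB Add1=5; issue SUB r4<-Add1 | r0:Add2,r1:7,r2:9,r3:5,r4:Add1
c4: CDB Add2=-6; issue ADD r3<-Add2 | r0:-6,r1:7,r2:9,r3:Add2,r4:Add1
c5: CDB Add1=1; issue MUL r3<-Mul1 | r0:-6,r1:7,r2:9,r3:Mul1,r4:1
c6: issue MUL r0<-Mul2 | r0:Mul2,r1:7,r2:9,r3:Mul1,r4:1
c7: CDB Add2=6; stall | r0:Mul2,r1:7,r2:9,r3:Mul1,r4:1
c8: stall | r0:Mul2,r1:7,r2:9,r3:Mul1,r4:1
c9: stall | r0:Mul2,r1:7,r2:9,r3:Mul1,r4:1
c10: stall | r0:Mul2,r1:7,r2:9,r3:Mul1,r4:1
c11: stall | r0:Mul2,r1:7,r2:9,r3:Mul1,r4:1
c12: CDB Mul1=36; issue MUL r2<-Mul1 | r0:Mul2,r1:7,r2:Mul1,r3:36,r4:1
c13: issue SUB r4<-Add1 | r0:Mul2,r1:7,r2:Mul1,r3:36,r4:Add1
c14: issue SUB r0<-Add2 | r0:Add2,r1:7,r2:Mul1,r3:36,r4:Add1
c15: - | r0:Add2,r1:7,r2:Mul1,r3:36,r4:Add1
c16: - | r0:Add2,r1:7,r2:Mul1,r3:36,r4:Add1
c17: CDB Mul1=252 | r0:Add2,r1:7,r2:252,r3:36,r4:Add1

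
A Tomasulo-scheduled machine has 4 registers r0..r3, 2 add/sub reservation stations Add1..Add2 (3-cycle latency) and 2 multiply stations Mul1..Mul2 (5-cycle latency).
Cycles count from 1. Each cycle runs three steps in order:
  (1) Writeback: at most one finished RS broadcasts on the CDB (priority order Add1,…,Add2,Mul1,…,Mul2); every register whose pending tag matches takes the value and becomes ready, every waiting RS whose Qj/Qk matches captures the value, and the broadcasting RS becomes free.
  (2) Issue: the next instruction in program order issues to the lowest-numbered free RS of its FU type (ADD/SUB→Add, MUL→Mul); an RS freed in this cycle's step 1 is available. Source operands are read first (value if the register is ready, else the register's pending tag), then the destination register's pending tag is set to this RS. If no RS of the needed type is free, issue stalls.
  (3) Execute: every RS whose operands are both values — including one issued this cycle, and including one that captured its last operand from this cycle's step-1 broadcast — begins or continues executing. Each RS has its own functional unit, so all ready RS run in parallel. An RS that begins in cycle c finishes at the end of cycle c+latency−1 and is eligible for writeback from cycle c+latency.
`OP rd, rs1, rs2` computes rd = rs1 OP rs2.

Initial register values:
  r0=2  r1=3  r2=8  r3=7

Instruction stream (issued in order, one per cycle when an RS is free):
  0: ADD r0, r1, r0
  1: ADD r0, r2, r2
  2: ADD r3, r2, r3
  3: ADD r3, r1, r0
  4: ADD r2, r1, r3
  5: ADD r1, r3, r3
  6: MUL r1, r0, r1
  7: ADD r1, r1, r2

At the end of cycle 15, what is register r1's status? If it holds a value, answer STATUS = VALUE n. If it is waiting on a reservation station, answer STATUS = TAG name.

cycle 1: issue ADD r0<-Add1 // r0:Add1,r1:3,r2:8,r3:7
cycle 2: issue ADD r0<-Add2 // r0:Add2,r1:3,r2:8,r3:7
cycle 3: stall // r0:Add2,r1:3,r2:8,r3:7
cycle 4: CDB Add1=5; issue ADD r3<-Add1 // r0:Add2,r1:3,r2:8,r3:Add1
cycle 5: CDB Add2=16; issue ADD r3<-Add2 // r0:16,r1:3,r2:8,r3:Add2
cycle 6: stall // r0:16,r1:3,r2:8,r3:Add2
cycle 7: CDB Add1=15; issue ADD r2<-Add1 // r0:16,r1:3,r2:Add1,r3:Add2
cycle 8: CDB Add2=19; issue ADD r1<-Add2 // r0:16,r1:Add2,r2:Add1,r3:19
cycle 9: issue MUL r1<-Mul1 // r0:16,r1:Mul1,r2:Add1,r3:19
cycle 10: stall // r0:16,r1:Mul1,r2:Add1,r3:19
cycle 11: CDB Add1=22; issue ADD r1<-Add1 // r0:16,r1:Add1,r2:22,r3:19
cycle 12: CDB Add2=38 // r0:16,r1:Add1,r2:22,r3:19
cycle 13: - // r0:16,r1:Add1,r2:22,r3:19
cycle 14: - // r0:16,r1:Add1,r2:22,r3:19
cycle 15: - // r0:16,r1:Add1,r2:22,r3:19

STATUS = TAG Add1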